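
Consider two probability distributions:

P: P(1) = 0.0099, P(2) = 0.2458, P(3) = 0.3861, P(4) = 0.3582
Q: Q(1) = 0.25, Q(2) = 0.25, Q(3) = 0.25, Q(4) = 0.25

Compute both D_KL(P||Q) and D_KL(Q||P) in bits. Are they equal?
D_KL(P||Q) = 0.3758 bits, D_KL(Q||P) = 0.8842 bits. No, they are not equal.

D_KL(P||Q) = Σ P(x) log₂(P(x)/Q(x))

Computing term by term:
  P(1)·log₂(P(1)/Q(1)) = 0.0099·log₂(0.0099/0.25) = -0.04612
  P(2)·log₂(P(2)/Q(2)) = 0.2458·log₂(0.2458/0.25) = -0.00601
  P(3)·log₂(P(3)/Q(3)) = 0.3861·log₂(0.3861/0.25) = 0.24210
  P(4)·log₂(P(4)/Q(4)) = 0.3582·log₂(0.3582/0.25) = 0.18585

D_KL(P||Q) = -0.04612 - 0.00601 + 0.24210 + 0.18585 = 0.37582 ≈ 0.3758 bits

D_KL(Q||P) = Σ Q(x) log₂(Q(x)/P(x))

Computing term by term:
  Q(1)·log₂(Q(1)/P(1)) = 0.25·log₂(0.25/0.0099) = 1.16459
  Q(2)·log₂(Q(2)/P(2)) = 0.25·log₂(0.25/0.2458) = 0.00611
  Q(3)·log₂(Q(3)/P(3)) = 0.25·log₂(0.25/0.3861) = -0.15676
  Q(4)·log₂(Q(4)/P(4)) = 0.25·log₂(0.25/0.3582) = -0.12971

D_KL(Q||P) = 1.16459 + 0.00611 - 0.15676 - 0.12971 = 0.88423 ≈ 0.8842 bits

These are NOT equal (difference: 0.5084 bits). KL divergence is asymmetric: D_KL(P||Q) ≠ D_KL(Q||P) in general.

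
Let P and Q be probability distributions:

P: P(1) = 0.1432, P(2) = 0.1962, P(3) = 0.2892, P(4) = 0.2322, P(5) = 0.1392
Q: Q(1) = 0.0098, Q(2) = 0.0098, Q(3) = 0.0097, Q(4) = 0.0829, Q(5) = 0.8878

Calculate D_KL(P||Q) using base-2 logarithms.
2.7917 bits

D_KL(P||Q) = Σ P(x) log₂(P(x)/Q(x))

Computing term by term:
  P(1)·log₂(P(1)/Q(1)) = 0.1432·log₂(0.1432/0.0098) = 0.55406
  P(2)·log₂(P(2)/Q(2)) = 0.1962·log₂(0.1962/0.0098) = 0.84825
  P(3)·log₂(P(3)/Q(3)) = 0.2892·log₂(0.2892/0.0097) = 1.41648
  P(4)·log₂(P(4)/Q(4)) = 0.2322·log₂(0.2322/0.0829) = 0.34503
  P(5)·log₂(P(5)/Q(5)) = 0.1392·log₂(0.1392/0.8878) = -0.37209

D_KL(P||Q) = 0.55406 + 0.84825 + 1.41648 + 0.34503 - 0.37209 = 2.79173 ≈ 2.7917 bits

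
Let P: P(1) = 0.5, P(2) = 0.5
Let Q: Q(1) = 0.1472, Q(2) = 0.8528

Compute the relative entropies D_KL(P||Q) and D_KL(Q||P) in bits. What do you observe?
D_KL(P||Q) = 0.4969 bits, D_KL(Q||P) = 0.3972 bits. The two directions give different values (D_KL(P||Q) exceeds D_KL(Q||P) by 0.0997 bits): KL divergence is asymmetric.

D_KL(P||Q) = Σ P(x) log₂(P(x)/Q(x))

Computing term by term:
  P(1)·log₂(P(1)/Q(1)) = 0.5·log₂(0.5/0.1472) = 0.88208
  P(2)·log₂(P(2)/Q(2)) = 0.5·log₂(0.5/0.8528) = -0.38514

D_KL(P||Q) = 0.88208 - 0.38514 = 0.49694 ≈ 0.4969 bits

D_KL(Q||P) = Σ Q(x) log₂(Q(x)/P(x))

Computing term by term:
  Q(1)·log₂(Q(1)/P(1)) = 0.1472·log₂(0.1472/0.5) = -0.25968
  Q(2)·log₂(Q(2)/P(2)) = 0.8528·log₂(0.8528/0.5) = 0.65689

D_KL(Q||P) = -0.25968 + 0.65689 = 0.39721 ≈ 0.3972 bits

These are NOT equal (difference: 0.0997 bits). KL divergence is asymmetric: D_KL(P||Q) ≠ D_KL(Q||P) in general.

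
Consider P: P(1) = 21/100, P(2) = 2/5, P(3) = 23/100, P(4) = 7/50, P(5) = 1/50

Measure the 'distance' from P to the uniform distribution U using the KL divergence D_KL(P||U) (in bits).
0.3227 bits

U(i) = 1/5 for all i

D_KL(P||U) = Σ P(x) log₂(P(x) / (1/5))
           = Σ P(x) log₂(P(x)) + log₂(5)
           = log₂(5) - H(P)

H(P) = -Σ P(x) log₂(P(x)):
  -P(1)·log₂(P(1)) = -(21/100)·log₂(21/100) = 0.47282
  -P(2)·log₂(P(2)) = -(2/5)·log₂(2/5) = 0.52877
  -P(3)·log₂(P(3)) = -(23/100)·log₂(23/100) = 0.48767
  -P(4)·log₂(P(4)) = -(7/50)·log₂(7/50) = 0.39711
  -P(5)·log₂(P(5)) = -(1/50)·log₂(1/50) = 0.11288
H(P) = 0.47282 + 0.52877 + 0.48767 + 0.39711 + 0.11288 = 1.99925 bits

log₂(5) = 2.32193 bits

D_KL(P||U) = 2.32193 - 1.99925 = 0.32268 ≈ 0.3227 bits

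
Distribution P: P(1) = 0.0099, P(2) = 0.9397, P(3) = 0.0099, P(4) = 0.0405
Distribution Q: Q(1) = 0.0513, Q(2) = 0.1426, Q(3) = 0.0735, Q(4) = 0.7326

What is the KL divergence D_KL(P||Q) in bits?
2.3349 bits

D_KL(P||Q) = Σ P(x) log₂(P(x)/Q(x))

Computing term by term:
  P(1)·log₂(P(1)/Q(1)) = 0.0099·log₂(0.0099/0.0513) = -0.02350
  P(2)·log₂(P(2)/Q(2)) = 0.9397·log₂(0.9397/0.1426) = 2.55620
  P(3)·log₂(P(3)/Q(3)) = 0.0099·log₂(0.0099/0.0735) = -0.02863
  P(4)·log₂(P(4)/Q(4)) = 0.0405·log₂(0.0405/0.7326) = -0.16917

D_KL(P||Q) = -0.02350 + 2.55620 - 0.02863 - 0.16917 = 2.33490 ≈ 2.3349 bits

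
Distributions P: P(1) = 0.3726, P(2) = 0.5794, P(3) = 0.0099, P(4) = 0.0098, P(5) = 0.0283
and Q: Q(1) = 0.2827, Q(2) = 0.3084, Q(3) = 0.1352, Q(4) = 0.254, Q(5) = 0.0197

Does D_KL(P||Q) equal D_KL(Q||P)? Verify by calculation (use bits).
D_KL(P||Q) = 0.6070 bits, D_KL(Q||P) = 1.2992 bits. No — D_KL(P||Q) ≠ D_KL(Q||P) for this pair.

D_KL(P||Q) = Σ P(x) log₂(P(x)/Q(x))

Computing term by term:
  P(1)·log₂(P(1)/Q(1)) = 0.3726·log₂(0.3726/0.2827) = 0.14843
  P(2)·log₂(P(2)/Q(2)) = 0.5794·log₂(0.5794/0.3084) = 0.52711
  P(3)·log₂(P(3)/Q(3)) = 0.0099·log₂(0.0099/0.1352) = -0.03734
  P(4)·log₂(P(4)/Q(4)) = 0.0098·log₂(0.0098/0.254) = -0.04602
  P(5)·log₂(P(5)/Q(5)) = 0.0283·log₂(0.0283/0.0197) = 0.01479

D_KL(P||Q) = 0.14843 + 0.52711 - 0.03734 - 0.04602 + 0.01479 = 0.60697 ≈ 0.6070 bits

D_KL(Q||P) = Σ Q(x) log₂(Q(x)/P(x))

Computing term by term:
  Q(1)·log₂(Q(1)/P(1)) = 0.2827·log₂(0.2827/0.3726) = -0.11262
  Q(2)·log₂(Q(2)/P(2)) = 0.3084·log₂(0.3084/0.5794) = -0.28057
  Q(3)·log₂(Q(3)/P(3)) = 0.1352·log₂(0.1352/0.0099) = 0.50991
  Q(4)·log₂(Q(4)/P(4)) = 0.254·log₂(0.254/0.0098) = 1.19276
  Q(5)·log₂(Q(5)/P(5)) = 0.0197·log₂(0.0197/0.0283) = -0.01030

D_KL(Q||P) = -0.11262 - 0.28057 + 0.50991 + 1.19276 - 0.01030 = 1.29918 ≈ 1.2992 bits

These are NOT equal (difference: 0.6922 bits). KL divergence is asymmetric: D_KL(P||Q) ≠ D_KL(Q||P) in general.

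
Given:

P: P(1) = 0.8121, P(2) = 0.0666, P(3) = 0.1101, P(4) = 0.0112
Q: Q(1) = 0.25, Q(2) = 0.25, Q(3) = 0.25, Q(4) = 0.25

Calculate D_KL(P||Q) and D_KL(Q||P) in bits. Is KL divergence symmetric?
D_KL(P||Q) = 1.0728 bits, D_KL(Q||P) = 1.4680 bits. No, KL divergence is not symmetric.

D_KL(P||Q) = Σ P(x) log₂(P(x)/Q(x))

Computing term by term:
  P(1)·log₂(P(1)/Q(1)) = 0.8121·log₂(0.8121/0.25) = 1.38035
  P(2)·log₂(P(2)/Q(2)) = 0.0666·log₂(0.0666/0.25) = -0.12710
  P(3)·log₂(P(3)/Q(3)) = 0.1101·log₂(0.1101/0.25) = -0.13026
  P(4)·log₂(P(4)/Q(4)) = 0.0112·log₂(0.0112/0.25) = -0.05018

D_KL(P||Q) = 1.38035 - 0.12710 - 0.13026 - 0.05018 = 1.07281 ≈ 1.0728 bits

D_KL(Q||P) = Σ Q(x) log₂(Q(x)/P(x))

Computing term by term:
  Q(1)·log₂(Q(1)/P(1)) = 0.25·log₂(0.25/0.8121) = -0.42493
  Q(2)·log₂(Q(2)/P(2)) = 0.25·log₂(0.25/0.0666) = 0.47708
  Q(3)·log₂(Q(3)/P(3)) = 0.25·log₂(0.25/0.1101) = 0.29578
  Q(4)·log₂(Q(4)/P(4)) = 0.25·log₂(0.25/0.0112) = 1.12009

D_KL(Q||P) = -0.42493 + 0.47708 + 0.29578 + 1.12009 = 1.46802 ≈ 1.4680 bits

These are NOT equal (difference: 0.3952 bits). KL divergence is asymmetric: D_KL(P||Q) ≠ D_KL(Q||P) in general.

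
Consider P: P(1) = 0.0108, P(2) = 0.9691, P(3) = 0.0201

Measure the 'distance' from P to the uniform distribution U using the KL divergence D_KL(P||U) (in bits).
1.3572 bits

U(i) = 1/3 for all i

D_KL(P||U) = Σ P(x) log₂(P(x) / (1/3))
           = Σ P(x) log₂(P(x)) + log₂(3)
           = log₂(3) - H(P)

H(P) = -Σ P(x) log₂(P(x)):
  -P(1)·log₂(P(1)) = -(0.0108)·log₂(0.0108) = 0.07055
  -P(2)·log₂(P(2)) = -(0.9691)·log₂(0.9691) = 0.04388
  -P(3)·log₂(P(3)) = -(0.0201)·log₂(0.0201) = 0.11330
H(P) = 0.07055 + 0.04388 + 0.11330 = 0.22773 bits

log₂(3) = 1.58496 bits

D_KL(P||U) = 1.58496 - 0.22773 = 1.35723 ≈ 1.3572 bits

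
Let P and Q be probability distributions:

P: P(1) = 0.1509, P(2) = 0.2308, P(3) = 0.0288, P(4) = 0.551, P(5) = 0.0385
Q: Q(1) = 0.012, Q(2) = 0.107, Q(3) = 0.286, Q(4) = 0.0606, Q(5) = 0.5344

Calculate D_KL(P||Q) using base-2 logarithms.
2.3204 bits

D_KL(P||Q) = Σ P(x) log₂(P(x)/Q(x))

Computing term by term:
  P(1)·log₂(P(1)/Q(1)) = 0.1509·log₂(0.1509/0.012) = 0.55116
  P(2)·log₂(P(2)/Q(2)) = 0.2308·log₂(0.2308/0.107) = 0.25596
  P(3)·log₂(P(3)/Q(3)) = 0.0288·log₂(0.0288/0.286) = -0.09538
  P(4)·log₂(P(4)/Q(4)) = 0.551·log₂(0.551/0.0606) = 1.75475
  P(5)·log₂(P(5)/Q(5)) = 0.0385·log₂(0.0385/0.5344) = -0.14611

D_KL(P||Q) = 0.55116 + 0.25596 - 0.09538 + 1.75475 - 0.14611 = 2.32038 ≈ 2.3204 bits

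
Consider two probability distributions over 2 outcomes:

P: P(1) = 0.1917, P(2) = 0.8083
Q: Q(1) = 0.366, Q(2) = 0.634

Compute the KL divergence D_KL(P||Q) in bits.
0.1044 bits

D_KL(P||Q) = Σ P(x) log₂(P(x)/Q(x))

Computing term by term:
  P(1)·log₂(P(1)/Q(1)) = 0.1917·log₂(0.1917/0.366) = -0.17885
  P(2)·log₂(P(2)/Q(2)) = 0.8083·log₂(0.8083/0.634) = 0.28323

D_KL(P||Q) = -0.17885 + 0.28323 = 0.10438 ≈ 0.1044 bits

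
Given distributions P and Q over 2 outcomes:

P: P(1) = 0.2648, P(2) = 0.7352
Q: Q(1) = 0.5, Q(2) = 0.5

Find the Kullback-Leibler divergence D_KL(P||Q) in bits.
0.1661 bits

D_KL(P||Q) = Σ P(x) log₂(P(x)/Q(x))

Computing term by term:
  P(1)·log₂(P(1)/Q(1)) = 0.2648·log₂(0.2648/0.5) = -0.24283
  P(2)·log₂(P(2)/Q(2)) = 0.7352·log₂(0.7352/0.5) = 0.40892

D_KL(P||Q) = -0.24283 + 0.40892 = 0.16609 ≈ 0.1661 bits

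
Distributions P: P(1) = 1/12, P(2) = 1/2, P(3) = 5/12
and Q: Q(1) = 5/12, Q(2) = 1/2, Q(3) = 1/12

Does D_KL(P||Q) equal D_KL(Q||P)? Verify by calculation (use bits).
D_KL(P||Q) = 0.7740 bits, D_KL(Q||P) = 0.7740 bits. Yes — for this pair D_KL(P||Q) = D_KL(Q||P).

D_KL(P||Q) = Σ P(x) log₂(P(x)/Q(x))

Computing term by term:
  P(1)·log₂(P(1)/Q(1)) = (1/12)·log₂((1/12)/(5/12)) = -0.19349
  P(2)·log₂(P(2)/Q(2)) = (1/2)·log₂((1/2)/(1/2)) = 0.00000
  P(3)·log₂(P(3)/Q(3)) = (5/12)·log₂((5/12)/(1/12)) = 0.96747

D_KL(P||Q) = -0.19349 + 0.00000 + 0.96747 = 0.77398 ≈ 0.7740 bits

D_KL(Q||P) = Σ Q(x) log₂(Q(x)/P(x))

Computing term by term:
  Q(1)·log₂(Q(1)/P(1)) = (5/12)·log₂((5/12)/(1/12)) = 0.96747
  Q(2)·log₂(Q(2)/P(2)) = (1/2)·log₂((1/2)/(1/2)) = 0.00000
  Q(3)·log₂(Q(3)/P(3)) = (1/12)·log₂((1/12)/(5/12)) = -0.19349

D_KL(Q||P) = 0.96747 + 0.00000 - 0.19349 = 0.77398 ≈ 0.7740 bits

These ARE equal here. Q is P with outcomes relabeled (Q(1) = P(3), Q(3) = P(1)) by a relabeling that is its own inverse, so the two sums contain exactly the same terms in a different order. This is a special case — KL divergence is not symmetric in general: D_KL(P||Q) ≠ D_KL(Q||P) for most P, Q.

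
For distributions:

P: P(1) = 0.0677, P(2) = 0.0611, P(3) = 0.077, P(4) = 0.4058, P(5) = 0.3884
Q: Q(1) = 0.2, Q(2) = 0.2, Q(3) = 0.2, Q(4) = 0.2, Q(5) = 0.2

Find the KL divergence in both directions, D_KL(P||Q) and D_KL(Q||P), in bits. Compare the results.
D_KL(P||Q) = 0.4698 bits, D_KL(Q||P) = 0.5345 bits. D_KL(Q||P) is larger than D_KL(P||Q) by 0.0647 bits; the two directions differ.

D_KL(P||Q) = Σ P(x) log₂(P(x)/Q(x))

Computing term by term:
  P(1)·log₂(P(1)/Q(1)) = 0.0677·log₂(0.0677/0.2) = -0.10580
  P(2)·log₂(P(2)/Q(2)) = 0.0611·log₂(0.0611/0.2) = -0.10453
  P(3)·log₂(P(3)/Q(3)) = 0.077·log₂(0.077/0.2) = -0.10603
  P(4)·log₂(P(4)/Q(4)) = 0.4058·log₂(0.4058/0.2) = 0.41423
  P(5)·log₂(P(5)/Q(5)) = 0.3884·log₂(0.3884/0.2) = 0.37191

D_KL(P||Q) = -0.10580 - 0.10453 - 0.10603 + 0.41423 + 0.37191 = 0.46978 ≈ 0.4698 bits

D_KL(Q||P) = Σ Q(x) log₂(Q(x)/P(x))

Computing term by term:
  Q(1)·log₂(Q(1)/P(1)) = 0.2·log₂(0.2/0.0677) = 0.31255
  Q(2)·log₂(Q(2)/P(2)) = 0.2·log₂(0.2/0.0611) = 0.34215
  Q(3)·log₂(Q(3)/P(3)) = 0.2·log₂(0.2/0.077) = 0.27541
  Q(4)·log₂(Q(4)/P(4)) = 0.2·log₂(0.2/0.4058) = -0.20415
  Q(5)·log₂(Q(5)/P(5)) = 0.2·log₂(0.2/0.3884) = -0.19151

D_KL(Q||P) = 0.31255 + 0.34215 + 0.27541 - 0.20415 - 0.19151 = 0.53445 ≈ 0.5345 bits

These are NOT equal (difference: 0.0647 bits). KL divergence is asymmetric: D_KL(P||Q) ≠ D_KL(Q||P) in general.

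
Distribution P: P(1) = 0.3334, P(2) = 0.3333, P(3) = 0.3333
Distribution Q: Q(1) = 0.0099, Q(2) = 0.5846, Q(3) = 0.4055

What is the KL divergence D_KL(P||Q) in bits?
1.3271 bits

D_KL(P||Q) = Σ P(x) log₂(P(x)/Q(x))

Computing term by term:
  P(1)·log₂(P(1)/Q(1)) = 0.3334·log₂(0.3334/0.0099) = 1.69157
  P(2)·log₂(P(2)/Q(2)) = 0.3333·log₂(0.3333/0.5846) = -0.27018
  P(3)·log₂(P(3)/Q(3)) = 0.3333·log₂(0.3333/0.4055) = -0.09428

D_KL(P||Q) = 1.69157 - 0.27018 - 0.09428 = 1.32711 ≈ 1.3271 bits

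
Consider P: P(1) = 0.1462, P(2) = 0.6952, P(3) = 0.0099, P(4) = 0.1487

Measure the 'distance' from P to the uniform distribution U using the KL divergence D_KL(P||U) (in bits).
0.7550 bits

U(i) = 1/4 for all i

D_KL(P||U) = Σ P(x) log₂(P(x) / (1/4))
           = Σ P(x) log₂(P(x)) + log₂(4)
           = log₂(4) - H(P)

H(P) = -Σ P(x) log₂(P(x)):
  -P(1)·log₂(P(1)) = -(0.1462)·log₂(0.1462) = 0.40556
  -P(2)·log₂(P(2)) = -(0.6952)·log₂(0.6952) = 0.36463
  -P(3)·log₂(P(3)) = -(0.0099)·log₂(0.0099) = 0.06592
  -P(4)·log₂(P(4)) = -(0.1487)·log₂(0.1487) = 0.40885
H(P) = 0.40556 + 0.36463 + 0.06592 + 0.40885 = 1.24496 bits

log₂(4) = 2.00000 bits

D_KL(P||U) = 2.00000 - 1.24496 = 0.75504 ≈ 0.7550 bits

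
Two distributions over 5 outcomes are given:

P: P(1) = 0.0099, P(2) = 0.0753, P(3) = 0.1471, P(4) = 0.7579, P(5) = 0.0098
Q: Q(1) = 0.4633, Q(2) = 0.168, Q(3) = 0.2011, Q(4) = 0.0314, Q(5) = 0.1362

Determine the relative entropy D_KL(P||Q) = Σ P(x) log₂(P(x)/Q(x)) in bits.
3.2355 bits

D_KL(P||Q) = Σ P(x) log₂(P(x)/Q(x))

Computing term by term:
  P(1)·log₂(P(1)/Q(1)) = 0.0099·log₂(0.0099/0.4633) = -0.05493
  P(2)·log₂(P(2)/Q(2)) = 0.0753·log₂(0.0753/0.168) = -0.08718
  P(3)·log₂(P(3)/Q(3)) = 0.1471·log₂(0.1471/0.2011) = -0.06636
  P(4)·log₂(P(4)/Q(4)) = 0.7579·log₂(0.7579/0.0314) = 3.48116
  P(5)·log₂(P(5)/Q(5)) = 0.0098·log₂(0.0098/0.1362) = -0.03721

D_KL(P||Q) = -0.05493 - 0.08718 - 0.06636 + 3.48116 - 0.03721 = 3.23548 ≈ 3.2355 bits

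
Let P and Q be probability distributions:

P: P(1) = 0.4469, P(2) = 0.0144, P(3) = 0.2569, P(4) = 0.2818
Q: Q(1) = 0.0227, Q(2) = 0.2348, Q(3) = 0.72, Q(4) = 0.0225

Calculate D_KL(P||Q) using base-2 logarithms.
2.5090 bits

D_KL(P||Q) = Σ P(x) log₂(P(x)/Q(x))

Computing term by term:
  P(1)·log₂(P(1)/Q(1)) = 0.4469·log₂(0.4469/0.0227) = 1.92131
  P(2)·log₂(P(2)/Q(2)) = 0.0144·log₂(0.0144/0.2348) = -0.05799
  P(3)·log₂(P(3)/Q(3)) = 0.2569·log₂(0.2569/0.72) = -0.38196
  P(4)·log₂(P(4)/Q(4)) = 0.2818·log₂(0.2818/0.0225) = 1.02763

D_KL(P||Q) = 1.92131 - 0.05799 - 0.38196 + 1.02763 = 2.50899 ≈ 2.5090 bits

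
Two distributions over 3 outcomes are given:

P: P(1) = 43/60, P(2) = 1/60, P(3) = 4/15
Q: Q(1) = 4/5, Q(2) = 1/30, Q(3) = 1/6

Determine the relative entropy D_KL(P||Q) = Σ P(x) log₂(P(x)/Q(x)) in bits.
0.0504 bits

D_KL(P||Q) = Σ P(x) log₂(P(x)/Q(x))

Computing term by term:
  P(1)·log₂(P(1)/Q(1)) = (43/60)·log₂((43/60)/(4/5)) = -0.11373
  P(2)·log₂(P(2)/Q(2)) = (1/60)·log₂((1/60)/(1/30)) = -0.01667
  P(3)·log₂(P(3)/Q(3)) = (4/15)·log₂((4/15)/(1/6)) = 0.18082

D_KL(P||Q) = -0.11373 - 0.01667 + 0.18082 = 0.05042 ≈ 0.0504 bits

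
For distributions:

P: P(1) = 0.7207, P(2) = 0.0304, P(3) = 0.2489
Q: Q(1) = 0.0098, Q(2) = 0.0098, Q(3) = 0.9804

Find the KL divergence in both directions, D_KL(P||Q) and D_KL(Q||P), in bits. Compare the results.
D_KL(P||Q) = 4.0261 bits, D_KL(Q||P) = 1.8623 bits. D_KL(P||Q) is larger than D_KL(Q||P) by 2.1638 bits; the two directions differ.

D_KL(P||Q) = Σ P(x) log₂(P(x)/Q(x))

Computing term by term:
  P(1)·log₂(P(1)/Q(1)) = 0.7207·log₂(0.7207/0.0098) = 4.46868
  P(2)·log₂(P(2)/Q(2)) = 0.0304·log₂(0.0304/0.0098) = 0.04965
  P(3)·log₂(P(3)/Q(3)) = 0.2489·log₂(0.2489/0.9804) = -0.49228

D_KL(P||Q) = 4.46868 + 0.04965 - 0.49228 = 4.02605 ≈ 4.0261 bits

D_KL(Q||P) = Σ Q(x) log₂(Q(x)/P(x))

Computing term by term:
  Q(1)·log₂(Q(1)/P(1)) = 0.0098·log₂(0.0098/0.7207) = -0.06076
  Q(2)·log₂(Q(2)/P(2)) = 0.0098·log₂(0.0098/0.0304) = -0.01601
  Q(3)·log₂(Q(3)/P(3)) = 0.9804·log₂(0.9804/0.2489) = 1.93904

D_KL(Q||P) = -0.06076 - 0.01601 + 1.93904 = 1.86227 ≈ 1.8623 bits

These are NOT equal (difference: 2.1638 bits). KL divergence is asymmetric: D_KL(P||Q) ≠ D_KL(Q||P) in general.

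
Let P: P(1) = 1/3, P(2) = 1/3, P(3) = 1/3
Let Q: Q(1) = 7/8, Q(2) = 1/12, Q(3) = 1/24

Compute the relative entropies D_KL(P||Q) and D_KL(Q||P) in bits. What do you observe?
D_KL(P||Q) = 1.2026 bits, D_KL(Q||P) = 0.9266 bits. The two directions give different values (D_KL(P||Q) exceeds D_KL(Q||P) by 0.2760 bits): KL divergence is asymmetric.

D_KL(P||Q) = Σ P(x) log₂(P(x)/Q(x))

Computing term by term:
  P(1)·log₂(P(1)/Q(1)) = (1/3)·log₂((1/3)/(7/8)) = -0.46411
  P(2)·log₂(P(2)/Q(2)) = (1/3)·log₂((1/3)/(1/12)) = 0.66667
  P(3)·log₂(P(3)/Q(3)) = (1/3)·log₂((1/3)/(1/24)) = 1.00000

D_KL(P||Q) = -0.46411 + 0.66667 + 1.00000 = 1.20256 ≈ 1.2026 bits

D_KL(Q||P) = Σ Q(x) log₂(Q(x)/P(x))

Computing term by term:
  Q(1)·log₂(Q(1)/P(1)) = (7/8)·log₂((7/8)/(1/3)) = 1.21828
  Q(2)·log₂(Q(2)/P(2)) = (1/12)·log₂((1/12)/(1/3)) = -0.16667
  Q(3)·log₂(Q(3)/P(3)) = (1/24)·log₂((1/24)/(1/3)) = -0.12500

D_KL(Q||P) = 1.21828 - 0.16667 - 0.12500 = 0.92661 ≈ 0.9266 bits

These are NOT equal (difference: 0.2760 bits). KL divergence is asymmetric: D_KL(P||Q) ≠ D_KL(Q||P) in general.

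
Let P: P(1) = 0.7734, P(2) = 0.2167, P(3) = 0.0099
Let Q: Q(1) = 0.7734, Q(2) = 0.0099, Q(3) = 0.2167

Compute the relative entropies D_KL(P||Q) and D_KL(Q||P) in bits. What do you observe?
D_KL(P||Q) = 0.9207 bits, D_KL(Q||P) = 0.9207 bits. The two directions give the same value here, because Q is a self-inverse relabeling of P; in general KL divergence is asymmetric.

D_KL(P||Q) = Σ P(x) log₂(P(x)/Q(x))

Computing term by term:
  P(1)·log₂(P(1)/Q(1)) = 0.7734·log₂(0.7734/0.7734) = 0.00000
  P(2)·log₂(P(2)/Q(2)) = 0.2167·log₂(0.2167/0.0099) = 0.96478
  P(3)·log₂(P(3)/Q(3)) = 0.0099·log₂(0.0099/0.2167) = -0.04408

D_KL(P||Q) = 0.00000 + 0.96478 - 0.04408 = 0.92070 ≈ 0.9207 bits

D_KL(Q||P) = Σ Q(x) log₂(Q(x)/P(x))

Computing term by term:
  Q(1)·log₂(Q(1)/P(1)) = 0.7734·log₂(0.7734/0.7734) = 0.00000
  Q(2)·log₂(Q(2)/P(2)) = 0.0099·log₂(0.0099/0.2167) = -0.04408
  Q(3)·log₂(Q(3)/P(3)) = 0.2167·log₂(0.2167/0.0099) = 0.96478

D_KL(Q||P) = 0.00000 - 0.04408 + 0.96478 = 0.92070 ≈ 0.9207 bits

These ARE equal here. Q is P with outcomes relabeled (Q(2) = P(3), Q(3) = P(2)) by a relabeling that is its own inverse, so the two sums contain exactly the same terms in a different order. This is a special case — KL divergence is not symmetric in general: D_KL(P||Q) ≠ D_KL(Q||P) for most P, Q.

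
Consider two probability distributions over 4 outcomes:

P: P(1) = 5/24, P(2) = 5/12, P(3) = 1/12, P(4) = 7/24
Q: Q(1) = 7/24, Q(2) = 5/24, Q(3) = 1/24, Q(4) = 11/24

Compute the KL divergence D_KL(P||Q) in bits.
0.2087 bits

D_KL(P||Q) = Σ P(x) log₂(P(x)/Q(x))

Computing term by term:
  P(1)·log₂(P(1)/Q(1)) = (5/24)·log₂((5/24)/(7/24)) = -0.10113
  P(2)·log₂(P(2)/Q(2)) = (5/12)·log₂((5/12)/(5/24)) = 0.41667
  P(3)·log₂(P(3)/Q(3)) = (1/12)·log₂((1/12)/(1/24)) = 0.08333
  P(4)·log₂(P(4)/Q(4)) = (7/24)·log₂((7/24)/(11/24)) = -0.19019

D_KL(P||Q) = -0.10113 + 0.41667 + 0.08333 - 0.19019 = 0.20868 ≈ 0.2087 bits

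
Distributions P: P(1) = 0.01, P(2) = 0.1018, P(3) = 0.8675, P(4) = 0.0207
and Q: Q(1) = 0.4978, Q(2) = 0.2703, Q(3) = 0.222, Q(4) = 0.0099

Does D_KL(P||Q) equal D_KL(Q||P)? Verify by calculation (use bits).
D_KL(P||Q) = 1.5280 bits, D_KL(Q||P) = 2.7401 bits. No — D_KL(P||Q) ≠ D_KL(Q||P) for this pair.

D_KL(P||Q) = Σ P(x) log₂(P(x)/Q(x))

Computing term by term:
  P(1)·log₂(P(1)/Q(1)) = 0.01·log₂(0.01/0.4978) = -0.05637
  P(2)·log₂(P(2)/Q(2)) = 0.1018·log₂(0.1018/0.2703) = -0.14342
  P(3)·log₂(P(3)/Q(3)) = 0.8675·log₂(0.8675/0.222) = 1.70577
  P(4)·log₂(P(4)/Q(4)) = 0.0207·log₂(0.0207/0.0099) = 0.02203

D_KL(P||Q) = -0.05637 - 0.14342 + 1.70577 + 0.02203 = 1.52801 ≈ 1.5280 bits

D_KL(Q||P) = Σ Q(x) log₂(Q(x)/P(x))

Computing term by term:
  Q(1)·log₂(Q(1)/P(1)) = 0.4978·log₂(0.4978/0.01) = 2.80634
  Q(2)·log₂(Q(2)/P(2)) = 0.2703·log₂(0.2703/0.1018) = 0.38081
  Q(3)·log₂(Q(3)/P(3)) = 0.222·log₂(0.222/0.8675) = -0.43652
  Q(4)·log₂(Q(4)/P(4)) = 0.0099·log₂(0.0099/0.0207) = -0.01053

D_KL(Q||P) = 2.80634 + 0.38081 - 0.43652 - 0.01053 = 2.74010 ≈ 2.7401 bits

These are NOT equal (difference: 1.2121 bits). KL divergence is asymmetric: D_KL(P||Q) ≠ D_KL(Q||P) in general.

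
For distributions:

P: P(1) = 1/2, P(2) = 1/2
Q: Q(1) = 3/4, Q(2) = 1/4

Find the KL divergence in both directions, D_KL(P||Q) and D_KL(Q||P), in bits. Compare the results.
D_KL(P||Q) = 0.2075 bits, D_KL(Q||P) = 0.1887 bits. D_KL(P||Q) is larger than D_KL(Q||P) by 0.0188 bits; the two directions differ.

D_KL(P||Q) = Σ P(x) log₂(P(x)/Q(x))

Computing term by term:
  P(1)·log₂(P(1)/Q(1)) = (1/2)·log₂((1/2)/(3/4)) = -0.29248
  P(2)·log₂(P(2)/Q(2)) = (1/2)·log₂((1/2)/(1/4)) = 0.50000

D_KL(P||Q) = -0.29248 + 0.50000 = 0.20752 ≈ 0.2075 bits

D_KL(Q||P) = Σ Q(x) log₂(Q(x)/P(x))

Computing term by term:
  Q(1)·log₂(Q(1)/P(1)) = (3/4)·log₂((3/4)/(1/2)) = 0.43872
  Q(2)·log₂(Q(2)/P(2)) = (1/4)·log₂((1/4)/(1/2)) = -0.25000

D_KL(Q||P) = 0.43872 - 0.25000 = 0.18872 ≈ 0.1887 bits

These are NOT equal (difference: 0.0188 bits). KL divergence is asymmetric: D_KL(P||Q) ≠ D_KL(Q||P) in general.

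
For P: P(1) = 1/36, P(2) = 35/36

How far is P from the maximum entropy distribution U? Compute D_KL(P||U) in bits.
0.8169 bits

U(i) = 1/2 for all i

D_KL(P||U) = Σ P(x) log₂(P(x) / (1/2))
           = Σ P(x) log₂(P(x)) + log₂(2)
           = log₂(2) - H(P)

H(P) = -Σ P(x) log₂(P(x)):
  -P(1)·log₂(P(1)) = -(1/36)·log₂(1/36) = 0.14361
  -P(2)·log₂(P(2)) = -(35/36)·log₂(35/36) = 0.03951
H(P) = 0.14361 + 0.03951 = 0.18312 bits

log₂(2) = 1.00000 bits

D_KL(P||U) = 1.00000 - 0.18312 = 0.81688 ≈ 0.8169 bits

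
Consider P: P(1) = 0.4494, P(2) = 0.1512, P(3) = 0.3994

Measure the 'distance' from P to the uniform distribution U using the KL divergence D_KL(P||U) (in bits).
0.1255 bits

U(i) = 1/3 for all i

D_KL(P||U) = Σ P(x) log₂(P(x) / (1/3))
           = Σ P(x) log₂(P(x)) + log₂(3)
           = log₂(3) - H(P)

H(P) = -Σ P(x) log₂(P(x)):
  -P(1)·log₂(P(1)) = -(0.4494)·log₂(0.4494) = 0.51858
  -P(2)·log₂(P(2)) = -(0.1512)·log₂(0.1512) = 0.41209
  -P(3)·log₂(P(3)) = -(0.3994)·log₂(0.3994) = 0.52884
H(P) = 0.51858 + 0.41209 + 0.52884 = 1.45951 bits

log₂(3) = 1.58496 bits

D_KL(P||U) = 1.58496 - 1.45951 = 0.12545 ≈ 0.1255 bits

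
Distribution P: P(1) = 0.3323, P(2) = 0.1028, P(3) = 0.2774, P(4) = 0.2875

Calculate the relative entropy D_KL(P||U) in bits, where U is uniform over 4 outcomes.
0.1042 bits

U(i) = 1/4 for all i

D_KL(P||U) = Σ P(x) log₂(P(x) / (1/4))
           = Σ P(x) log₂(P(x)) + log₂(4)
           = log₂(4) - H(P)

H(P) = -Σ P(x) log₂(P(x)):
  -P(1)·log₂(P(1)) = -(0.3323)·log₂(0.3323) = 0.52817
  -P(2)·log₂(P(2)) = -(0.1028)·log₂(0.1028) = 0.33740
  -P(3)·log₂(P(3)) = -(0.2774)·log₂(0.2774) = 0.51318
  -P(4)·log₂(P(4)) = -(0.2875)·log₂(0.2875) = 0.51703
H(P) = 0.52817 + 0.33740 + 0.51318 + 0.51703 = 1.89578 bits

log₂(4) = 2.00000 bits

D_KL(P||U) = 2.00000 - 1.89578 = 0.10422 ≈ 0.1042 bits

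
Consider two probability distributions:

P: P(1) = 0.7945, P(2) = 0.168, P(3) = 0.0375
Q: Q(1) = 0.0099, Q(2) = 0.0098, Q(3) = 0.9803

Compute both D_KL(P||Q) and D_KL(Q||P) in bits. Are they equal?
D_KL(P||Q) = 5.5385 bits, D_KL(Q||P) = 4.5127 bits. No, they are not equal.

D_KL(P||Q) = Σ P(x) log₂(P(x)/Q(x))

Computing term by term:
  P(1)·log₂(P(1)/Q(1)) = 0.7945·log₂(0.7945/0.0099) = 5.02638
  P(2)·log₂(P(2)/Q(2)) = 0.168·log₂(0.168/0.0098) = 0.68872
  P(3)·log₂(P(3)/Q(3)) = 0.0375·log₂(0.0375/0.9803) = -0.17656

D_KL(P||Q) = 5.02638 + 0.68872 - 0.17656 = 5.53854 ≈ 5.5385 bits

D_KL(Q||P) = Σ Q(x) log₂(Q(x)/P(x))

Computing term by term:
  Q(1)·log₂(Q(1)/P(1)) = 0.0099·log₂(0.0099/0.7945) = -0.06263
  Q(2)·log₂(Q(2)/P(2)) = 0.0098·log₂(0.0098/0.168) = -0.04018
  Q(3)·log₂(Q(3)/P(3)) = 0.9803·log₂(0.9803/0.0375) = 4.61551

D_KL(Q||P) = -0.06263 - 0.04018 + 4.61551 = 4.51270 ≈ 4.5127 bits

These are NOT equal (difference: 1.0258 bits). KL divergence is asymmetric: D_KL(P||Q) ≠ D_KL(Q||P) in general.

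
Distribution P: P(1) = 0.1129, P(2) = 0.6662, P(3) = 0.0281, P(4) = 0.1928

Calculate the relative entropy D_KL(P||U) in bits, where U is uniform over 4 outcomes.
0.6517 bits

U(i) = 1/4 for all i

D_KL(P||U) = Σ P(x) log₂(P(x) / (1/4))
           = Σ P(x) log₂(P(x)) + log₂(4)
           = log₂(4) - H(P)

H(P) = -Σ P(x) log₂(P(x)):
  -P(1)·log₂(P(1)) = -(0.1129)·log₂(0.1129) = 0.35528
  -P(2)·log₂(P(2)) = -(0.6662)·log₂(0.6662) = 0.39038
  -P(3)·log₂(P(3)) = -(0.0281)·log₂(0.0281) = 0.14481
  -P(4)·log₂(P(4)) = -(0.1928)·log₂(0.1928) = 0.45787
H(P) = 0.35528 + 0.39038 + 0.14481 + 0.45787 = 1.34834 bits

log₂(4) = 2.00000 bits

D_KL(P||U) = 2.00000 - 1.34834 = 0.65166 ≈ 0.6517 bits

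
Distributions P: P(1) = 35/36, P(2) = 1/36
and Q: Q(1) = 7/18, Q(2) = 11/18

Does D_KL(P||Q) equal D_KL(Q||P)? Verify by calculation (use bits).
D_KL(P||Q) = 1.1613 bits, D_KL(Q||P) = 2.2111 bits. No — D_KL(P||Q) ≠ D_KL(Q||P) for this pair.

D_KL(P||Q) = Σ P(x) log₂(P(x)/Q(x))

Computing term by term:
  P(1)·log₂(P(1)/Q(1)) = (35/36)·log₂((35/36)/(7/18)) = 1.28521
  P(2)·log₂(P(2)/Q(2)) = (1/36)·log₂((1/36)/(11/18)) = -0.12387

D_KL(P||Q) = 1.28521 - 0.12387 = 1.16134 ≈ 1.1613 bits

D_KL(Q||P) = Σ Q(x) log₂(Q(x)/P(x))

Computing term by term:
  Q(1)·log₂(Q(1)/P(1)) = (7/18)·log₂((7/18)/(35/36)) = -0.51408
  Q(2)·log₂(Q(2)/P(2)) = (11/18)·log₂((11/18)/(1/36)) = 2.72521

D_KL(Q||P) = -0.51408 + 2.72521 = 2.21113 ≈ 2.2111 bits

These are NOT equal (difference: 1.0498 bits). KL divergence is asymmetric: D_KL(P||Q) ≠ D_KL(Q||P) in general.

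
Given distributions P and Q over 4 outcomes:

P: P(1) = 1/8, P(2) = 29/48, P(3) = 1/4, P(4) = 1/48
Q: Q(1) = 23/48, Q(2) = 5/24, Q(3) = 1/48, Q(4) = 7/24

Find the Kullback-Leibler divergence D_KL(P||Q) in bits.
1.5026 bits

D_KL(P||Q) = Σ P(x) log₂(P(x)/Q(x))

Computing term by term:
  P(1)·log₂(P(1)/Q(1)) = (1/8)·log₂((1/8)/(23/48)) = -0.24232
  P(2)·log₂(P(2)/Q(2)) = (29/48)·log₂((29/48)/(5/24)) = 0.92803
  P(3)·log₂(P(3)/Q(3)) = (1/4)·log₂((1/4)/(1/48)) = 0.89624
  P(4)·log₂(P(4)/Q(4)) = (1/48)·log₂((1/48)/(7/24)) = -0.07932

D_KL(P||Q) = -0.24232 + 0.92803 + 0.89624 - 0.07932 = 1.50263 ≈ 1.5026 bits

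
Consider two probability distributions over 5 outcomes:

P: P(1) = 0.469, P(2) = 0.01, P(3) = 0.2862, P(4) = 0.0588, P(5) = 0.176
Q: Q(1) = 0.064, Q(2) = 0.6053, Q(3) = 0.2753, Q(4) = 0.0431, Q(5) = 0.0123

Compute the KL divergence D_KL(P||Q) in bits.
2.0065 bits

D_KL(P||Q) = Σ P(x) log₂(P(x)/Q(x))

Computing term by term:
  P(1)·log₂(P(1)/Q(1)) = 0.469·log₂(0.469/0.064) = 1.34765
  P(2)·log₂(P(2)/Q(2)) = 0.01·log₂(0.01/0.6053) = -0.05920
  P(3)·log₂(P(3)/Q(3)) = 0.2862·log₂(0.2862/0.2753) = 0.01603
  P(4)·log₂(P(4)/Q(4)) = 0.0588·log₂(0.0588/0.0431) = 0.02635
  P(5)·log₂(P(5)/Q(5)) = 0.176·log₂(0.176/0.0123) = 0.67564

D_KL(P||Q) = 1.34765 - 0.05920 + 0.01603 + 0.02635 + 0.67564 = 2.00647 ≈ 2.0065 bits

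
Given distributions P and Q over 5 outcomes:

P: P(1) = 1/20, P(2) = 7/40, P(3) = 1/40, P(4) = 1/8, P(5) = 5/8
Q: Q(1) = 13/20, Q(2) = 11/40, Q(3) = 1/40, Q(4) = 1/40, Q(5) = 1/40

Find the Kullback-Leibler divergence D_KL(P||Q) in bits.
2.8935 bits

D_KL(P||Q) = Σ P(x) log₂(P(x)/Q(x))

Computing term by term:
  P(1)·log₂(P(1)/Q(1)) = (1/20)·log₂((1/20)/(13/20)) = -0.18502
  P(2)·log₂(P(2)/Q(2)) = (7/40)·log₂((7/40)/(11/40)) = -0.11411
  P(3)·log₂(P(3)/Q(3)) = (1/40)·log₂((1/40)/(1/40)) = 0.00000
  P(4)·log₂(P(4)/Q(4)) = (1/8)·log₂((1/8)/(1/40)) = 0.29024
  P(5)·log₂(P(5)/Q(5)) = (5/8)·log₂((5/8)/(1/40)) = 2.90241

D_KL(P||Q) = -0.18502 - 0.11411 + 0.00000 + 0.29024 + 2.90241 = 2.89352 ≈ 2.8935 bits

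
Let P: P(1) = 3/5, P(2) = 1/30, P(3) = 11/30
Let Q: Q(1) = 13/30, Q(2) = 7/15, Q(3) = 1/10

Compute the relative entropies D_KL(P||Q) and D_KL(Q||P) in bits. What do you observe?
D_KL(P||Q) = 0.8421 bits, D_KL(Q||P) = 1.3859 bits. The two directions give different values (D_KL(Q||P) exceeds D_KL(P||Q) by 0.5438 bits): KL divergence is asymmetric.

D_KL(P||Q) = Σ P(x) log₂(P(x)/Q(x))

Computing term by term:
  P(1)·log₂(P(1)/Q(1)) = (3/5)·log₂((3/5)/(13/30)) = 0.28169
  P(2)·log₂(P(2)/Q(2)) = (1/30)·log₂((1/30)/(7/15)) = -0.12691
  P(3)·log₂(P(3)/Q(3)) = (11/30)·log₂((11/30)/(1/10)) = 0.68731

D_KL(P||Q) = 0.28169 - 0.12691 + 0.68731 = 0.84209 ≈ 0.8421 bits

D_KL(Q||P) = Σ Q(x) log₂(Q(x)/P(x))

Computing term by term:
  Q(1)·log₂(Q(1)/P(1)) = (13/30)·log₂((13/30)/(3/5)) = -0.20344
  Q(2)·log₂(Q(2)/P(2)) = (7/15)·log₂((7/15)/(1/30)) = 1.77677
  Q(3)·log₂(Q(3)/P(3)) = (1/10)·log₂((1/10)/(11/30)) = -0.18745

D_KL(Q||P) = -0.20344 + 1.77677 - 0.18745 = 1.38588 ≈ 1.3859 bits

These are NOT equal (difference: 0.5438 bits). KL divergence is asymmetric: D_KL(P||Q) ≠ D_KL(Q||P) in general.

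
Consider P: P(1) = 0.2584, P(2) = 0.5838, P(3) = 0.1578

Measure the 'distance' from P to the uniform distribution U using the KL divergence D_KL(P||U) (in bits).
0.2068 bits

U(i) = 1/3 for all i

D_KL(P||U) = Σ P(x) log₂(P(x) / (1/3))
           = Σ P(x) log₂(P(x)) + log₂(3)
           = log₂(3) - H(P)

H(P) = -Σ P(x) log₂(P(x)):
  -P(1)·log₂(P(1)) = -(0.2584)·log₂(0.2584) = 0.50448
  -P(2)·log₂(P(2)) = -(0.5838)·log₂(0.5838) = 0.45329
  -P(3)·log₂(P(3)) = -(0.1578)·log₂(0.1578) = 0.42035
H(P) = 0.50448 + 0.45329 + 0.42035 = 1.37812 bits

log₂(3) = 1.58496 bits

D_KL(P||U) = 1.58496 - 1.37812 = 0.20684 ≈ 0.2068 bits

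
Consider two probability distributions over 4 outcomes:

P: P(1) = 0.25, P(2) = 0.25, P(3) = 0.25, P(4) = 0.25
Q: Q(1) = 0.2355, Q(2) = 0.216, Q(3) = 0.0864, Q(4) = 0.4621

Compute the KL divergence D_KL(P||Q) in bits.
0.2359 bits

D_KL(P||Q) = Σ P(x) log₂(P(x)/Q(x))

Computing term by term:
  P(1)·log₂(P(1)/Q(1)) = 0.25·log₂(0.25/0.2355) = 0.02155
  P(2)·log₂(P(2)/Q(2)) = 0.25·log₂(0.25/0.216) = 0.05272
  P(3)·log₂(P(3)/Q(3)) = 0.25·log₂(0.25/0.0864) = 0.38321
  P(4)·log₂(P(4)/Q(4)) = 0.25·log₂(0.25/0.4621) = -0.22157

D_KL(P||Q) = 0.02155 + 0.05272 + 0.38321 - 0.22157 = 0.23591 ≈ 0.2359 bits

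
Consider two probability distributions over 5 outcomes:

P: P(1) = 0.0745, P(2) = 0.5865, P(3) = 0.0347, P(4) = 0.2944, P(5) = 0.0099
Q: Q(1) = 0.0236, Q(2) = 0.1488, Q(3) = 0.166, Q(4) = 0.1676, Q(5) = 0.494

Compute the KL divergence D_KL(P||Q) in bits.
1.3892 bits

D_KL(P||Q) = Σ P(x) log₂(P(x)/Q(x))

Computing term by term:
  P(1)·log₂(P(1)/Q(1)) = 0.0745·log₂(0.0745/0.0236) = 0.12355
  P(2)·log₂(P(2)/Q(2)) = 0.5865·log₂(0.5865/0.1488) = 1.16054
  P(3)·log₂(P(3)/Q(3)) = 0.0347·log₂(0.0347/0.166) = -0.07836
  P(4)·log₂(P(4)/Q(4)) = 0.2944·log₂(0.2944/0.1676) = 0.23928
  P(5)·log₂(P(5)/Q(5)) = 0.0099·log₂(0.0099/0.494) = -0.05585

D_KL(P||Q) = 0.12355 + 1.16054 - 0.07836 + 0.23928 - 0.05585 = 1.38916 ≈ 1.3892 bits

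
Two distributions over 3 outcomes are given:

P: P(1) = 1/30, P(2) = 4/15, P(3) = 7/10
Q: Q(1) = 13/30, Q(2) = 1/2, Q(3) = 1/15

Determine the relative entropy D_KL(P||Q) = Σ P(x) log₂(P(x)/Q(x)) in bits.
2.0094 bits

D_KL(P||Q) = Σ P(x) log₂(P(x)/Q(x))

Computing term by term:
  P(1)·log₂(P(1)/Q(1)) = (1/30)·log₂((1/30)/(13/30)) = -0.12335
  P(2)·log₂(P(2)/Q(2)) = (4/15)·log₂((4/15)/(1/2)) = -0.24184
  P(3)·log₂(P(3)/Q(3)) = (7/10)·log₂((7/10)/(1/15)) = 2.37462

D_KL(P||Q) = -0.12335 - 0.24184 + 2.37462 = 2.00943 ≈ 2.0094 bits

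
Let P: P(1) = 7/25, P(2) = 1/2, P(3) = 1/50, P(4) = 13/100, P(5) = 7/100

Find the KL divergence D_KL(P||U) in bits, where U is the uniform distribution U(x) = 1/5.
0.5436 bits

U(i) = 1/5 for all i

D_KL(P||U) = Σ P(x) log₂(P(x) / (1/5))
           = Σ P(x) log₂(P(x)) + log₂(5)
           = log₂(5) - H(P)

H(P) = -Σ P(x) log₂(P(x)):
  -P(1)·log₂(P(1)) = -(7/25)·log₂(7/25) = 0.51422
  -P(2)·log₂(P(2)) = -(1/2)·log₂(1/2) = 0.50000
  -P(3)·log₂(P(3)) = -(1/50)·log₂(1/50) = 0.11288
  -P(4)·log₂(P(4)) = -(13/100)·log₂(13/100) = 0.38264
  -P(5)·log₂(P(5)) = -(7/100)·log₂(7/100) = 0.26856
H(P) = 0.51422 + 0.50000 + 0.11288 + 0.38264 + 0.26856 = 1.77830 bits

log₂(5) = 2.32193 bits

D_KL(P||U) = 2.32193 - 1.77830 = 0.54363 ≈ 0.5436 bits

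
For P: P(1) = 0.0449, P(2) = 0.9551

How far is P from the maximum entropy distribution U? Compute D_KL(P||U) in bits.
0.7357 bits

U(i) = 1/2 for all i

D_KL(P||U) = Σ P(x) log₂(P(x) / (1/2))
           = Σ P(x) log₂(P(x)) + log₂(2)
           = log₂(2) - H(P)

H(P) = -Σ P(x) log₂(P(x)):
  -P(1)·log₂(P(1)) = -(0.0449)·log₂(0.0449) = 0.20102
  -P(2)·log₂(P(2)) = -(0.9551)·log₂(0.9551) = 0.06330
H(P) = 0.20102 + 0.06330 = 0.26432 bits

log₂(2) = 1.00000 bits

D_KL(P||U) = 1.00000 - 0.26432 = 0.73568 ≈ 0.7357 bits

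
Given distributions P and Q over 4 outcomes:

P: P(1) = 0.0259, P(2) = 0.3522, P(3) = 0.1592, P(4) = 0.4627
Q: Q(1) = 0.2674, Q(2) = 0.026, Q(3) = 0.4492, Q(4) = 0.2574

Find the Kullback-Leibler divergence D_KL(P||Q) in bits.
1.3902 bits

D_KL(P||Q) = Σ P(x) log₂(P(x)/Q(x))

Computing term by term:
  P(1)·log₂(P(1)/Q(1)) = 0.0259·log₂(0.0259/0.2674) = -0.08723
  P(2)·log₂(P(2)/Q(2)) = 0.3522·log₂(0.3522/0.026) = 1.32421
  P(3)·log₂(P(3)/Q(3)) = 0.1592·log₂(0.1592/0.4492) = -0.23825
  P(4)·log₂(P(4)/Q(4)) = 0.4627·log₂(0.4627/0.2574) = 0.39147

D_KL(P||Q) = -0.08723 + 1.32421 - 0.23825 + 0.39147 = 1.39020 ≈ 1.3902 bits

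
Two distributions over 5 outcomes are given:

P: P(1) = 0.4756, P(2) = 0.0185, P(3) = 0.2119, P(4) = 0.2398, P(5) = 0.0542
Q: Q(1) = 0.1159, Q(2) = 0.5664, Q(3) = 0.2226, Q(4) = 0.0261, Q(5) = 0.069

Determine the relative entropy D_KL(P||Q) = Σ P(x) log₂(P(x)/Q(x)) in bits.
1.6108 bits

D_KL(P||Q) = Σ P(x) log₂(P(x)/Q(x))

Computing term by term:
  P(1)·log₂(P(1)/Q(1)) = 0.4756·log₂(0.4756/0.1159) = 0.96873
  P(2)·log₂(P(2)/Q(2)) = 0.0185·log₂(0.0185/0.5664) = -0.09132
  P(3)·log₂(P(3)/Q(3)) = 0.2119·log₂(0.2119/0.2226) = -0.01506
  P(4)·log₂(P(4)/Q(4)) = 0.2398·log₂(0.2398/0.0261) = 0.76729
  P(5)·log₂(P(5)/Q(5)) = 0.0542·log₂(0.0542/0.069) = -0.01888

D_KL(P||Q) = 0.96873 - 0.09132 - 0.01506 + 0.76729 - 0.01888 = 1.61076 ≈ 1.6108 bits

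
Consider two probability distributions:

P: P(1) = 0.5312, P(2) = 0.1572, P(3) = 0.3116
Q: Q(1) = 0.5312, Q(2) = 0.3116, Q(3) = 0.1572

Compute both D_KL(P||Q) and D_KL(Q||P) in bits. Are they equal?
D_KL(P||Q) = 0.1524 bits, D_KL(Q||P) = 0.1524 bits. Yes, in this case they are equal (although KL divergence is not symmetric in general).

D_KL(P||Q) = Σ P(x) log₂(P(x)/Q(x))

Computing term by term:
  P(1)·log₂(P(1)/Q(1)) = 0.5312·log₂(0.5312/0.5312) = 0.00000
  P(2)·log₂(P(2)/Q(2)) = 0.1572·log₂(0.1572/0.3116) = -0.15517
  P(3)·log₂(P(3)/Q(3)) = 0.3116·log₂(0.3116/0.1572) = 0.30758

D_KL(P||Q) = 0.00000 - 0.15517 + 0.30758 = 0.15241 ≈ 0.1524 bits

D_KL(Q||P) = Σ Q(x) log₂(Q(x)/P(x))

Computing term by term:
  Q(1)·log₂(Q(1)/P(1)) = 0.5312·log₂(0.5312/0.5312) = 0.00000
  Q(2)·log₂(Q(2)/P(2)) = 0.3116·log₂(0.3116/0.1572) = 0.30758
  Q(3)·log₂(Q(3)/P(3)) = 0.1572·log₂(0.1572/0.3116) = -0.15517

D_KL(Q||P) = 0.00000 + 0.30758 - 0.15517 = 0.15241 ≈ 0.1524 bits

These ARE equal here. Q is P with outcomes relabeled (Q(2) = P(3), Q(3) = P(2)) by a relabeling that is its own inverse, so the two sums contain exactly the same terms in a different order. This is a special case — KL divergence is not symmetric in general: D_KL(P||Q) ≠ D_KL(Q||P) for most P, Q.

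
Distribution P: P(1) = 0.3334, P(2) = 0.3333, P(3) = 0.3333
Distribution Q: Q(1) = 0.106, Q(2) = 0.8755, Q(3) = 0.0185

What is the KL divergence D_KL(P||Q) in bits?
1.4771 bits

D_KL(P||Q) = Σ P(x) log₂(P(x)/Q(x))

Computing term by term:
  P(1)·log₂(P(1)/Q(1)) = 0.3334·log₂(0.3334/0.106) = 0.55117
  P(2)·log₂(P(2)/Q(2)) = 0.3333·log₂(0.3333/0.8755) = -0.46438
  P(3)·log₂(P(3)/Q(3)) = 0.3333·log₂(0.3333/0.0185) = 1.39027

D_KL(P||Q) = 0.55117 - 0.46438 + 1.39027 = 1.47706 ≈ 1.4771 bits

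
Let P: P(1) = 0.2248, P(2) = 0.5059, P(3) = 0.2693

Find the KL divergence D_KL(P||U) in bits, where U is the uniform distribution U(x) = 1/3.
0.0939 bits

U(i) = 1/3 for all i

D_KL(P||U) = Σ P(x) log₂(P(x) / (1/3))
           = Σ P(x) log₂(P(x)) + log₂(3)
           = log₂(3) - H(P)

H(P) = -Σ P(x) log₂(P(x)):
  -P(1)·log₂(P(1)) = -(0.2248)·log₂(0.2248) = 0.48406
  -P(2)·log₂(P(2)) = -(0.5059)·log₂(0.5059) = 0.49734
  -P(3)·log₂(P(3)) = -(0.2693)·log₂(0.2693) = 0.50971
H(P) = 0.48406 + 0.49734 + 0.50971 = 1.49111 bits

log₂(3) = 1.58496 bits

D_KL(P||U) = 1.58496 - 1.49111 = 0.09385 ≈ 0.0939 bits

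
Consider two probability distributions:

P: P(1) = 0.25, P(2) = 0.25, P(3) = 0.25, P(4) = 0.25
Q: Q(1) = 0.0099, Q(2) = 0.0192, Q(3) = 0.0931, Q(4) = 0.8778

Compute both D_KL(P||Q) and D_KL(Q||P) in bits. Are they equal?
D_KL(P||Q) = 1.9936 bits, D_KL(Q||P) = 1.3407 bits. No, they are not equal.

D_KL(P||Q) = Σ P(x) log₂(P(x)/Q(x))

Computing term by term:
  P(1)·log₂(P(1)/Q(1)) = 0.25·log₂(0.25/0.0099) = 1.16459
  P(2)·log₂(P(2)/Q(2)) = 0.25·log₂(0.25/0.0192) = 0.92569
  P(3)·log₂(P(3)/Q(3)) = 0.25·log₂(0.25/0.0931) = 0.35627
  P(4)·log₂(P(4)/Q(4)) = 0.25·log₂(0.25/0.8778) = -0.45299

D_KL(P||Q) = 1.16459 + 0.92569 + 0.35627 - 0.45299 = 1.99356 ≈ 1.9936 bits

D_KL(Q||P) = Σ Q(x) log₂(Q(x)/P(x))

Computing term by term:
  Q(1)·log₂(Q(1)/P(1)) = 0.0099·log₂(0.0099/0.25) = -0.04612
  Q(2)·log₂(Q(2)/P(2)) = 0.0192·log₂(0.0192/0.25) = -0.07109
  Q(3)·log₂(Q(3)/P(3)) = 0.0931·log₂(0.0931/0.25) = -0.13267
  Q(4)·log₂(Q(4)/P(4)) = 0.8778·log₂(0.8778/0.25) = 1.59054

D_KL(Q||P) = -0.04612 - 0.07109 - 0.13267 + 1.59054 = 1.34066 ≈ 1.3407 bits

These are NOT equal (difference: 0.6529 bits). KL divergence is asymmetric: D_KL(P||Q) ≠ D_KL(Q||P) in general.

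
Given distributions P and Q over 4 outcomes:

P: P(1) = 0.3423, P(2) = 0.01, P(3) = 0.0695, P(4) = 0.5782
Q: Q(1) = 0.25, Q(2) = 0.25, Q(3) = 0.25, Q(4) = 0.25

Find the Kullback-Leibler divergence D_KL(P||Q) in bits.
0.6798 bits

D_KL(P||Q) = Σ P(x) log₂(P(x)/Q(x))

Computing term by term:
  P(1)·log₂(P(1)/Q(1)) = 0.3423·log₂(0.3423/0.25) = 0.15518
  P(2)·log₂(P(2)/Q(2)) = 0.01·log₂(0.01/0.25) = -0.04644
  P(3)·log₂(P(3)/Q(3)) = 0.0695·log₂(0.0695/0.25) = -0.12836
  P(4)·log₂(P(4)/Q(4)) = 0.5782·log₂(0.5782/0.25) = 0.69941

D_KL(P||Q) = 0.15518 - 0.04644 - 0.12836 + 0.69941 = 0.67979 ≈ 0.6798 bits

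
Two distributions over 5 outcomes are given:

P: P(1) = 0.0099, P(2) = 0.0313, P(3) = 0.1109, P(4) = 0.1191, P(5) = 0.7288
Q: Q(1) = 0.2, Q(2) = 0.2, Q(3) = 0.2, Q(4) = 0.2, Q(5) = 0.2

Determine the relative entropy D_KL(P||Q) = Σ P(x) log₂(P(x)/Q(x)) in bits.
1.0495 bits

D_KL(P||Q) = Σ P(x) log₂(P(x)/Q(x))

Computing term by term:
  P(1)·log₂(P(1)/Q(1)) = 0.0099·log₂(0.0099/0.2) = -0.04293
  P(2)·log₂(P(2)/Q(2)) = 0.0313·log₂(0.0313/0.2) = -0.08375
  P(3)·log₂(P(3)/Q(3)) = 0.1109·log₂(0.1109/0.2) = -0.09435
  P(4)·log₂(P(4)/Q(4)) = 0.1191·log₂(0.1191/0.2) = -0.08907
  P(5)·log₂(P(5)/Q(5)) = 0.7288·log₂(0.7288/0.2) = 1.35959

D_KL(P||Q) = -0.04293 - 0.08375 - 0.09435 - 0.08907 + 1.35959 = 1.04949 ≈ 1.0495 bits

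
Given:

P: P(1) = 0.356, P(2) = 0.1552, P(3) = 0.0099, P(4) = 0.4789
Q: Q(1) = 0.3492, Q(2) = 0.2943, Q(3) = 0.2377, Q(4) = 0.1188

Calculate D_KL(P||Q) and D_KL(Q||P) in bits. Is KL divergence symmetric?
D_KL(P||Q) = 0.7844 bits, D_KL(Q||P) = 1.1130 bits. No, KL divergence is not symmetric.

D_KL(P||Q) = Σ P(x) log₂(P(x)/Q(x))

Computing term by term:
  P(1)·log₂(P(1)/Q(1)) = 0.356·log₂(0.356/0.3492) = 0.00991
  P(2)·log₂(P(2)/Q(2)) = 0.1552·log₂(0.1552/0.2943) = -0.14327
  P(3)·log₂(P(3)/Q(3)) = 0.0099·log₂(0.0099/0.2377) = -0.04540
  P(4)·log₂(P(4)/Q(4)) = 0.4789·log₂(0.4789/0.1188) = 0.96316

D_KL(P||Q) = 0.00991 - 0.14327 - 0.04540 + 0.96316 = 0.78440 ≈ 0.7844 bits

D_KL(Q||P) = Σ Q(x) log₂(Q(x)/P(x))

Computing term by term:
  Q(1)·log₂(Q(1)/P(1)) = 0.3492·log₂(0.3492/0.356) = -0.00972
  Q(2)·log₂(Q(2)/P(2)) = 0.2943·log₂(0.2943/0.1552) = 0.27169
  Q(3)·log₂(Q(3)/P(3)) = 0.2377·log₂(0.2377/0.0099) = 1.08999
  Q(4)·log₂(Q(4)/P(4)) = 0.1188·log₂(0.1188/0.4789) = -0.23893

D_KL(Q||P) = -0.00972 + 0.27169 + 1.08999 - 0.23893 = 1.11303 ≈ 1.1130 bits

These are NOT equal (difference: 0.3286 bits). KL divergence is asymmetric: D_KL(P||Q) ≠ D_KL(Q||P) in general.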